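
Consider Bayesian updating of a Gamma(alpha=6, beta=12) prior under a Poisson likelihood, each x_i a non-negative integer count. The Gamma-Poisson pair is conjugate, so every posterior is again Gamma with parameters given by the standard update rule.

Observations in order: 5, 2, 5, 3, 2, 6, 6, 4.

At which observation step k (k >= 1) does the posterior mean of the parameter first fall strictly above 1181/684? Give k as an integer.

obs 1: x=5 → posterior Gamma(11, 13)
obs 2: x=2 → posterior Gamma(13, 14)
obs 3: x=5 → posterior Gamma(18, 15)
obs 4: x=3 → posterior Gamma(21, 16)
obs 5: x=2 → posterior Gamma(23, 17)
obs 6: x=6 → posterior Gamma(29, 18)
obs 7: x=6 → posterior Gamma(35, 19)
obs 8: x=4 → posterior Gamma(39, 20)

k = 7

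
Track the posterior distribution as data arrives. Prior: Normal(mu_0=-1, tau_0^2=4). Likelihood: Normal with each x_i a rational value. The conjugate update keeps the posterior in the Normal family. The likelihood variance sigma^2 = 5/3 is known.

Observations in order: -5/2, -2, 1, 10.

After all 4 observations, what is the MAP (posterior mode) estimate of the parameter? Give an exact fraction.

obs 1: x=-5/2 → posterior Normal(-35/17, 20/17)
obs 2: x=-2 → posterior Normal(-59/29, 20/29)
obs 3: x=1 → posterior Normal(-47/41, 20/41)
obs 4: x=10 → posterior Normal(73/53, 20/53)

73/53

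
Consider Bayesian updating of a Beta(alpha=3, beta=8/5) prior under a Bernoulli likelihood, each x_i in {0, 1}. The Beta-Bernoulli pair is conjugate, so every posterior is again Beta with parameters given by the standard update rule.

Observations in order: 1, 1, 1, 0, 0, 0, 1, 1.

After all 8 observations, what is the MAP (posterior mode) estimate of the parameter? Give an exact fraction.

35/53

obs 1: x=1 → posterior Beta(4, 8/5)
obs 2: x=1 → posterior Beta(5, 8/5)
obs 3: x=1 → posterior Beta(6, 8/5)
obs 4: x=0 → posterior Beta(6, 13/5)
obs 5: x=0 → posterior Beta(6, 18/5)
obs 6: x=0 → posterior Beta(6, 23/5)
obs 7: x=1 → posterior Beta(7, 23/5)
obs 8: x=1 → posterior Beta(8, 23/5)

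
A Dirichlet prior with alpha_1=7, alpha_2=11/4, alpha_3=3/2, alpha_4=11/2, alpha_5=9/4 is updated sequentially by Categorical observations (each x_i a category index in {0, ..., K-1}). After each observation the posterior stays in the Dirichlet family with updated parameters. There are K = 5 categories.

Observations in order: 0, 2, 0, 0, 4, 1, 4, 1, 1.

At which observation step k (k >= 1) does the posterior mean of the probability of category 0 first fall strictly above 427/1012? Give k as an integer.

k = 4

obs 1: x=0 → posterior Dirichlet(8, 11/4, 3/2, 11/2, 9/4)
obs 2: x=2 → posterior Dirichlet(8, 11/4, 5/2, 11/2, 9/4)
obs 3: x=0 → posterior Dirichlet(9, 11/4, 5/2, 11/2, 9/4)
obs 4: x=0 → posterior Dirichlet(10, 11/4, 5/2, 11/2, 9/4)
obs 5: x=4 → posterior Dirichlet(10, 11/4, 5/2, 11/2, 13/4)
obs 6: x=1 → posterior Dirichlet(10, 15/4, 5/2, 11/2, 13/4)
obs 7: x=4 → posterior Dirichlet(10, 15/4, 5/2, 11/2, 17/4)
obs 8: x=1 → posterior Dirichlet(10, 19/4, 5/2, 11/2, 17/4)
obs 9: x=1 → posterior Dirichlet(10, 23/4, 5/2, 11/2, 17/4)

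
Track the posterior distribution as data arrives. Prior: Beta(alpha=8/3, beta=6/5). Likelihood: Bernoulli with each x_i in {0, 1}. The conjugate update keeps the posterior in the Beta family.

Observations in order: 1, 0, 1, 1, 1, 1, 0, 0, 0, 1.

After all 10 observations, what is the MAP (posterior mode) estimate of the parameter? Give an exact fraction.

115/178

obs 1: x=1 → posterior Beta(11/3, 6/5)
obs 2: x=0 → posterior Beta(11/3, 11/5)
obs 3: x=1 → posterior Beta(14/3, 11/5)
obs 4: x=1 → posterior Beta(17/3, 11/5)
obs 5: x=1 → posterior Beta(20/3, 11/5)
obs 6: x=1 → posterior Beta(23/3, 11/5)
obs 7: x=0 → posterior Beta(23/3, 16/5)
obs 8: x=0 → posterior Beta(23/3, 21/5)
obs 9: x=0 → posterior Beta(23/3, 26/5)
obs 10: x=1 → posterior Beta(26/3, 26/5)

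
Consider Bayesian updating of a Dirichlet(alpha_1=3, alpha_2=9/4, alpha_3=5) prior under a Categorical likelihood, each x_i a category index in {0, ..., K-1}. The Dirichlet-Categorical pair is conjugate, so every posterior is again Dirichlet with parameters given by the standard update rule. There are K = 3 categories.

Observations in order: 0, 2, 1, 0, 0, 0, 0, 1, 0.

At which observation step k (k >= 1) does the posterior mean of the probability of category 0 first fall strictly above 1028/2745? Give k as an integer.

k = 5

obs 1: x=0 → posterior Dirichlet(4, 9/4, 5)
obs 2: x=2 → posterior Dirichlet(4, 9/4, 6)
obs 3: x=1 → posterior Dirichlet(4, 13/4, 6)
obs 4: x=0 → posterior Dirichlet(5, 13/4, 6)
obs 5: x=0 → posterior Dirichlet(6, 13/4, 6)
obs 6: x=0 → posterior Dirichlet(7, 13/4, 6)
obs 7: x=0 → posterior Dirichlet(8, 13/4, 6)
obs 8: x=1 → posterior Dirichlet(8, 17/4, 6)
obs 9: x=0 → posterior Dirichlet(9, 17/4, 6)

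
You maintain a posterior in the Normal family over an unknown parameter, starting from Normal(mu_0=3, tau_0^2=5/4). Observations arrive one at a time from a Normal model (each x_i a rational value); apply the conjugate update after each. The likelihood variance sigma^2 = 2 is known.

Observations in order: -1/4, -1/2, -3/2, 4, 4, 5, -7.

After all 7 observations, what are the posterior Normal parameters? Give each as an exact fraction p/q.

mu_0=171/172, tau_0^2=10/43

obs 1: x=-1/4 → posterior Normal(7/4, 10/13)
obs 2: x=-1/2 → posterior Normal(9/8, 5/9)
obs 3: x=-3/2 → posterior Normal(51/92, 10/23)
obs 4: x=4 → posterior Normal(131/112, 5/14)
obs 5: x=4 → posterior Normal(211/132, 10/33)
obs 6: x=5 → posterior Normal(311/152, 5/19)
obs 7: x=-7 → posterior Normal(171/172, 10/43)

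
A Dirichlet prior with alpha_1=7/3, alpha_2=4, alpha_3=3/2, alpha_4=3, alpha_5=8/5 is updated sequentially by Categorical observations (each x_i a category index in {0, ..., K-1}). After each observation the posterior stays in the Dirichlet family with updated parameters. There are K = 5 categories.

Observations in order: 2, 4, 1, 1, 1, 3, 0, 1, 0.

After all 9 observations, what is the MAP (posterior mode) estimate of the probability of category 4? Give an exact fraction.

obs 1: x=2 → posterior Dirichlet(7/3, 4, 5/2, 3, 8/5)
obs 2: x=4 → posterior Dirichlet(7/3, 4, 5/2, 3, 13/5)
obs 3: x=1 → posterior Dirichlet(7/3, 5, 5/2, 3, 13/5)
obs 4: x=1 → posterior Dirichlet(7/3, 6, 5/2, 3, 13/5)
obs 5: x=1 → posterior Dirichlet(7/3, 7, 5/2, 3, 13/5)
obs 6: x=3 → posterior Dirichlet(7/3, 7, 5/2, 4, 13/5)
obs 7: x=0 → posterior Dirichlet(10/3, 7, 5/2, 4, 13/5)
obs 8: x=1 → posterior Dirichlet(10/3, 8, 5/2, 4, 13/5)
obs 9: x=0 → posterior Dirichlet(13/3, 8, 5/2, 4, 13/5)

48/493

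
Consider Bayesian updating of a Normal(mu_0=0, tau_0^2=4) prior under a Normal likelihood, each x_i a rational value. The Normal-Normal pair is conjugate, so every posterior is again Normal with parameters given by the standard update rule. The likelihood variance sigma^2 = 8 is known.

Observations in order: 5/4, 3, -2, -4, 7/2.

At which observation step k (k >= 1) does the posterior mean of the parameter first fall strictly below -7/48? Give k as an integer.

k = 4

obs 1: x=5/4 → posterior Normal(5/12, 8/3)
obs 2: x=3 → posterior Normal(17/16, 2)
obs 3: x=-2 → posterior Normal(9/20, 8/5)
obs 4: x=-4 → posterior Normal(-7/24, 4/3)
obs 5: x=7/2 → posterior Normal(1/4, 8/7)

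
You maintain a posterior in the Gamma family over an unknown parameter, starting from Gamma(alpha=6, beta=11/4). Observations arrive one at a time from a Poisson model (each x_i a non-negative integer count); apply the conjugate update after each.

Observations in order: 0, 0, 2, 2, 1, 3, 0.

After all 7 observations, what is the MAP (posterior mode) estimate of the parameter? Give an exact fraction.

4/3

obs 1: x=0 → posterior Gamma(6, 15/4)
obs 2: x=0 → posterior Gamma(6, 19/4)
obs 3: x=2 → posterior Gamma(8, 23/4)
obs 4: x=2 → posterior Gamma(10, 27/4)
obs 5: x=1 → posterior Gamma(11, 31/4)
obs 6: x=3 → posterior Gamma(14, 35/4)
obs 7: x=0 → posterior Gamma(14, 39/4)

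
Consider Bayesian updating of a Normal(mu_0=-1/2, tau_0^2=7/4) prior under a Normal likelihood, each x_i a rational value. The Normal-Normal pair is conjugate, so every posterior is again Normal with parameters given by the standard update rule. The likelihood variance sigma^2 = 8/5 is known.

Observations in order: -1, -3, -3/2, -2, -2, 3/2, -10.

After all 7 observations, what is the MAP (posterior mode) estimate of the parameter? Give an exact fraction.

obs 1: x=-1 → posterior Normal(-51/67, 56/67)
obs 2: x=-3 → posterior Normal(-26/17, 28/51)
obs 3: x=-3/2 → posterior Normal(-417/274, 56/137)
obs 4: x=-2 → posterior Normal(-557/344, 14/43)
obs 5: x=-2 → posterior Normal(-697/414, 56/207)
obs 6: x=3/2 → posterior Normal(-148/121, 28/121)
obs 7: x=-10 → posterior Normal(-646/277, 56/277)

-646/277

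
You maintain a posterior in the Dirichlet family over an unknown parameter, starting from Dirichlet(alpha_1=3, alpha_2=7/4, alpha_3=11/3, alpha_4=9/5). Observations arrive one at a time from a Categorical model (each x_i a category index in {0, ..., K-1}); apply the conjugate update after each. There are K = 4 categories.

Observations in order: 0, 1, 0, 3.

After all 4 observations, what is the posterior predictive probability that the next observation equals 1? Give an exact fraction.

obs 1: x=0 → posterior Dirichlet(4, 7/4, 11/3, 9/5)
obs 2: x=1 → posterior Dirichlet(4, 11/4, 11/3, 9/5)
obs 3: x=0 → posterior Dirichlet(5, 11/4, 11/3, 9/5)
obs 4: x=3 → posterior Dirichlet(5, 11/4, 11/3, 14/5)

165/853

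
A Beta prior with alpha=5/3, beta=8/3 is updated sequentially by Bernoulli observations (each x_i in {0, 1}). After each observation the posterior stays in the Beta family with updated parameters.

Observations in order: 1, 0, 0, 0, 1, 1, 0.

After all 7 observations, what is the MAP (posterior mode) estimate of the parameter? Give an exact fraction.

11/28

obs 1: x=1 → posterior Beta(8/3, 8/3)
obs 2: x=0 → posterior Beta(8/3, 11/3)
obs 3: x=0 → posterior Beta(8/3, 14/3)
obs 4: x=0 → posterior Beta(8/3, 17/3)
obs 5: x=1 → posterior Beta(11/3, 17/3)
obs 6: x=1 → posterior Beta(14/3, 17/3)
obs 7: x=0 → posterior Beta(14/3, 20/3)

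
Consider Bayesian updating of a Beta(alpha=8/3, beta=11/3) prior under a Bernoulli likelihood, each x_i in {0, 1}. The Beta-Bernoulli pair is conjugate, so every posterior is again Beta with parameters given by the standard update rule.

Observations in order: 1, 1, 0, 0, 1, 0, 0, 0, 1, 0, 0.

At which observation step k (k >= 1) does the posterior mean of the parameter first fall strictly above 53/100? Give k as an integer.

obs 1: x=1 → posterior Beta(11/3, 11/3)
obs 2: x=1 → posterior Beta(14/3, 11/3)
obs 3: x=0 → posterior Beta(14/3, 14/3)
obs 4: x=0 → posterior Beta(14/3, 17/3)
obs 5: x=1 → posterior Beta(17/3, 17/3)
obs 6: x=0 → posterior Beta(17/3, 20/3)
obs 7: x=0 → posterior Beta(17/3, 23/3)
obs 8: x=0 → posterior Beta(17/3, 26/3)
obs 9: x=1 → posterior Beta(20/3, 26/3)
obs 10: x=0 → posterior Beta(20/3, 29/3)
obs 11: x=0 → posterior Beta(20/3, 32/3)

k = 2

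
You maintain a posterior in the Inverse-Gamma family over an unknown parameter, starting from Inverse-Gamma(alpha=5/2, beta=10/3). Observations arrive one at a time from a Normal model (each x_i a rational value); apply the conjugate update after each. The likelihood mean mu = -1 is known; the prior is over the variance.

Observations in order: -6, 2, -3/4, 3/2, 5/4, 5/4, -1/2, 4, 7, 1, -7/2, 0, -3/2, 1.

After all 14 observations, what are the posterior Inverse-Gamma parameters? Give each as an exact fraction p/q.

alpha=19/2, beta=7769/96

obs 1: x=-6 → posterior Inverse-Gamma(3, 95/6)
obs 2: x=2 → posterior Inverse-Gamma(7/2, 61/3)
obs 3: x=-3/4 → posterior Inverse-Gamma(4, 1955/96)
obs 4: x=3/2 → posterior Inverse-Gamma(9/2, 2255/96)
obs 5: x=5/4 → posterior Inverse-Gamma(5, 1249/48)
obs 6: x=5/4 → posterior Inverse-Gamma(11/2, 2741/96)
obs 7: x=-1/2 → posterior Inverse-Gamma(6, 2753/96)
obs 8: x=4 → posterior Inverse-Gamma(13/2, 3953/96)
obs 9: x=7 → posterior Inverse-Gamma(7, 7025/96)
obs 10: x=1 → posterior Inverse-Gamma(15/2, 7217/96)
obs 11: x=-7/2 → posterior Inverse-Gamma(8, 7517/96)
obs 12: x=0 → posterior Inverse-Gamma(17/2, 7565/96)
obs 13: x=-3/2 → posterior Inverse-Gamma(9, 7577/96)
obs 14: x=1 → posterior Inverse-Gamma(19/2, 7769/96)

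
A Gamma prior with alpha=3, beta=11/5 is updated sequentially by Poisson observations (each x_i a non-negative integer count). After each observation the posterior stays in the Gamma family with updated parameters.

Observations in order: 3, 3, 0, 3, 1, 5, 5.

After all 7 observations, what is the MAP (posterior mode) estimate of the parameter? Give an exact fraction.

obs 1: x=3 → posterior Gamma(6, 16/5)
obs 2: x=3 → posterior Gamma(9, 21/5)
obs 3: x=0 → posterior Gamma(9, 26/5)
obs 4: x=3 → posterior Gamma(12, 31/5)
obs 5: x=1 → posterior Gamma(13, 36/5)
obs 6: x=5 → posterior Gamma(18, 41/5)
obs 7: x=5 → posterior Gamma(23, 46/5)

55/23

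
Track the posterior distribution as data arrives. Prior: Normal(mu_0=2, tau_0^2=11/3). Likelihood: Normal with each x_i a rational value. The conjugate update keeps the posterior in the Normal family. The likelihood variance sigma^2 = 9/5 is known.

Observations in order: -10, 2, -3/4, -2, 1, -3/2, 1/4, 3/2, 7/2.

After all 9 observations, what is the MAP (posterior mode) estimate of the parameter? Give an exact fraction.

-46/87

obs 1: x=-10 → posterior Normal(-248/41, 99/82)
obs 2: x=2 → posterior Normal(-386/137, 99/137)
obs 3: x=-3/4 → posterior Normal(-1709/768, 33/64)
obs 4: x=-2 → posterior Normal(-2149/988, 99/247)
obs 5: x=1 → posterior Normal(-1929/1208, 99/302)
obs 6: x=-3/2 → posterior Normal(-753/476, 33/119)
obs 7: x=1/4 → posterior Normal(-551/412, 99/412)
obs 8: x=3/2 → posterior Normal(-937/934, 99/467)
obs 9: x=7/2 → posterior Normal(-46/87, 11/58)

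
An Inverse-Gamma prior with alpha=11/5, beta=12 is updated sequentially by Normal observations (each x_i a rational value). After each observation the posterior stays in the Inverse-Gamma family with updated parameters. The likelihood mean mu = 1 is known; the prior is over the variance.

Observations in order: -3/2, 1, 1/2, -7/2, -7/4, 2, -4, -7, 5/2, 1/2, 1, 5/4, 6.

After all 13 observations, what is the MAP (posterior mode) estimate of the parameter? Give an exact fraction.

obs 1: x=-3/2 → posterior Inverse-Gamma(27/10, 121/8)
obs 2: x=1 → posterior Inverse-Gamma(16/5, 121/8)
obs 3: x=1/2 → posterior Inverse-Gamma(37/10, 61/4)
obs 4: x=-7/2 → posterior Inverse-Gamma(21/5, 203/8)
obs 5: x=-7/4 → posterior Inverse-Gamma(47/10, 933/32)
obs 6: x=2 → posterior Inverse-Gamma(26/5, 949/32)
obs 7: x=-4 → posterior Inverse-Gamma(57/10, 1349/32)
obs 8: x=-7 → posterior Inverse-Gamma(31/5, 2373/32)
obs 9: x=5/2 → posterior Inverse-Gamma(67/10, 2409/32)
obs 10: x=1/2 → posterior Inverse-Gamma(36/5, 2413/32)
obs 11: x=1 → posterior Inverse-Gamma(77/10, 2413/32)
obs 12: x=5/4 → posterior Inverse-Gamma(41/5, 1207/16)
obs 13: x=6 → posterior Inverse-Gamma(87/10, 1407/16)

7035/776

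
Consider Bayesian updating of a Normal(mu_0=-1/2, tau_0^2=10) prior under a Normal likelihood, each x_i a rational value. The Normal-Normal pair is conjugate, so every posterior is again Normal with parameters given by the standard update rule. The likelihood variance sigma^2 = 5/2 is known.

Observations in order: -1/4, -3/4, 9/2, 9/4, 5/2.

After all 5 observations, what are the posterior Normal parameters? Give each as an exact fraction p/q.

mu_0=65/42, tau_0^2=10/21

obs 1: x=-1/4 → posterior Normal(-3/10, 2)
obs 2: x=-3/4 → posterior Normal(-1/2, 10/9)
obs 3: x=9/2 → posterior Normal(27/26, 10/13)
obs 4: x=9/4 → posterior Normal(45/34, 10/17)
obs 5: x=5/2 → posterior Normal(65/42, 10/21)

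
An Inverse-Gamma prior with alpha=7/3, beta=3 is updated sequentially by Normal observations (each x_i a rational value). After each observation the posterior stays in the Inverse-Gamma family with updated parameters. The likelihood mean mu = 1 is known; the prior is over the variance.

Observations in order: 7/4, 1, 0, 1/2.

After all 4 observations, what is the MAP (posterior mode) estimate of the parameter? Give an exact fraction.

obs 1: x=7/4 → posterior Inverse-Gamma(17/6, 105/32)
obs 2: x=1 → posterior Inverse-Gamma(10/3, 105/32)
obs 3: x=0 → posterior Inverse-Gamma(23/6, 121/32)
obs 4: x=1/2 → posterior Inverse-Gamma(13/3, 125/32)

375/512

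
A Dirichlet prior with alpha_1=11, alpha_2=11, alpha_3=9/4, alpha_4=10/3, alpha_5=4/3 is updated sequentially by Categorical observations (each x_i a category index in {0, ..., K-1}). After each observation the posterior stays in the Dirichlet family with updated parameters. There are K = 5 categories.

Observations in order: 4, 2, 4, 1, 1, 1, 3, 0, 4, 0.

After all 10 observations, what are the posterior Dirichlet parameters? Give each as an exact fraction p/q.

obs 1: x=4 → posterior Dirichlet(11, 11, 9/4, 10/3, 7/3)
obs 2: x=2 → posterior Dirichlet(11, 11, 13/4, 10/3, 7/3)
obs 3: x=4 → posterior Dirichlet(11, 11, 13/4, 10/3, 10/3)
obs 4: x=1 → posterior Dirichlet(11, 12, 13/4, 10/3, 10/3)
obs 5: x=1 → posterior Dirichlet(11, 13, 13/4, 10/3, 10/3)
obs 6: x=1 → posterior Dirichlet(11, 14, 13/4, 10/3, 10/3)
obs 7: x=3 → posterior Dirichlet(11, 14, 13/4, 13/3, 10/3)
obs 8: x=0 → posterior Dirichlet(12, 14, 13/4, 13/3, 10/3)
obs 9: x=4 → posterior Dirichlet(12, 14, 13/4, 13/3, 13/3)
obs 10: x=0 → posterior Dirichlet(13, 14, 13/4, 13/3, 13/3)

alpha_1=13, alpha_2=14, alpha_3=13/4, alpha_4=13/3, alpha_5=13/3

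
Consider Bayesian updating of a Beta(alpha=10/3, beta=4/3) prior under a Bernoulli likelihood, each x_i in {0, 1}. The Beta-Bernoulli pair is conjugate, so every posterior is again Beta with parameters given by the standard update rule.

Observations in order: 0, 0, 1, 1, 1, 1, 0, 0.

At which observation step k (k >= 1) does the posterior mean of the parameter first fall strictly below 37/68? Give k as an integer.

k = 2

obs 1: x=0 → posterior Beta(10/3, 7/3)
obs 2: x=0 → posterior Beta(10/3, 10/3)
obs 3: x=1 → posterior Beta(13/3, 10/3)
obs 4: x=1 → posterior Beta(16/3, 10/3)
obs 5: x=1 → posterior Beta(19/3, 10/3)
obs 6: x=1 → posterior Beta(22/3, 10/3)
obs 7: x=0 → posterior Beta(22/3, 13/3)
obs 8: x=0 → posterior Beta(22/3, 16/3)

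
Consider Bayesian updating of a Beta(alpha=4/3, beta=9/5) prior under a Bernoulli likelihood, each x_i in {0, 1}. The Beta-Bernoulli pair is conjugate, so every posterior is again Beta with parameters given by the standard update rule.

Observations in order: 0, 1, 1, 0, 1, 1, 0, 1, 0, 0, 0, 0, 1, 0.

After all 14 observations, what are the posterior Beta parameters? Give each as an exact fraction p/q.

obs 1: x=0 → posterior Beta(4/3, 14/5)
obs 2: x=1 → posterior Beta(7/3, 14/5)
obs 3: x=1 → posterior Beta(10/3, 14/5)
obs 4: x=0 → posterior Beta(10/3, 19/5)
obs 5: x=1 → posterior Beta(13/3, 19/5)
obs 6: x=1 → posterior Beta(16/3, 19/5)
obs 7: x=0 → posterior Beta(16/3, 24/5)
obs 8: x=1 → posterior Beta(19/3, 24/5)
obs 9: x=0 → posterior Beta(19/3, 29/5)
obs 10: x=0 → posterior Beta(19/3, 34/5)
obs 11: x=0 → posterior Beta(19/3, 39/5)
obs 12: x=0 → posterior Beta(19/3, 44/5)
obs 13: x=1 → posterior Beta(22/3, 44/5)
obs 14: x=0 → posterior Beta(22/3, 49/5)

alpha=22/3, beta=49/5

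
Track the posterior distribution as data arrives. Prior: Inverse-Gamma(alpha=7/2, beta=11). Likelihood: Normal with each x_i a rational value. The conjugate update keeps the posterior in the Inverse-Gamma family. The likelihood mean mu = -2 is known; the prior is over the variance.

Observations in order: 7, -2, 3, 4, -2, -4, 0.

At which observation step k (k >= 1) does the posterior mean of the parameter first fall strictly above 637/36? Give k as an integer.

k = 4

obs 1: x=7 → posterior Inverse-Gamma(4, 103/2)
obs 2: x=-2 → posterior Inverse-Gamma(9/2, 103/2)
obs 3: x=3 → posterior Inverse-Gamma(5, 64)
obs 4: x=4 → posterior Inverse-Gamma(11/2, 82)
obs 5: x=-2 → posterior Inverse-Gamma(6, 82)
obs 6: x=-4 → posterior Inverse-Gamma(13/2, 84)
obs 7: x=0 → posterior Inverse-Gamma(7, 86)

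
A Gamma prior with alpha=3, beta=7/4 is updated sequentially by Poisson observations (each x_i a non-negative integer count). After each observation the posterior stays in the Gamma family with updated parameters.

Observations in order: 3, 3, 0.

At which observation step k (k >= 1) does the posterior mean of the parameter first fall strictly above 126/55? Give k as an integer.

k = 2

obs 1: x=3 → posterior Gamma(6, 11/4)
obs 2: x=3 → posterior Gamma(9, 15/4)
obs 3: x=0 → posterior Gamma(9, 19/4)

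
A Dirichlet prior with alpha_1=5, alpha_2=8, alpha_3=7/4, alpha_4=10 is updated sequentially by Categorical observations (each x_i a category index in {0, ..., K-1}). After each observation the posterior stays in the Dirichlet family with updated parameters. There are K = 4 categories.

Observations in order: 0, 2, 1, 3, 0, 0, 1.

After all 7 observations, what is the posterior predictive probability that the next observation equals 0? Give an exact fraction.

32/127

obs 1: x=0 → posterior Dirichlet(6, 8, 7/4, 10)
obs 2: x=2 → posterior Dirichlet(6, 8, 11/4, 10)
obs 3: x=1 → posterior Dirichlet(6, 9, 11/4, 10)
obs 4: x=3 → posterior Dirichlet(6, 9, 11/4, 11)
obs 5: x=0 → posterior Dirichlet(7, 9, 11/4, 11)
obs 6: x=0 → posterior Dirichlet(8, 9, 11/4, 11)
obs 7: x=1 → posterior Dirichlet(8, 10, 11/4, 11)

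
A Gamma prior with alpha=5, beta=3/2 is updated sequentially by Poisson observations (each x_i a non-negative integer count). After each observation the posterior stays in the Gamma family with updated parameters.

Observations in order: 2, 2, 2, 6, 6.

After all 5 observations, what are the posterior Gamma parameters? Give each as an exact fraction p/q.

alpha=23, beta=13/2

obs 1: x=2 → posterior Gamma(7, 5/2)
obs 2: x=2 → posterior Gamma(9, 7/2)
obs 3: x=2 → posterior Gamma(11, 9/2)
obs 4: x=6 → posterior Gamma(17, 11/2)
obs 5: x=6 → posterior Gamma(23, 13/2)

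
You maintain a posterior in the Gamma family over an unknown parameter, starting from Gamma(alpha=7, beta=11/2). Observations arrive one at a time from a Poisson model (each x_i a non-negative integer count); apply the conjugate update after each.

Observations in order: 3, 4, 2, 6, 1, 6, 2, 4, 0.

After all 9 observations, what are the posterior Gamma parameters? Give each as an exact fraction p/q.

obs 1: x=3 → posterior Gamma(10, 13/2)
obs 2: x=4 → posterior Gamma(14, 15/2)
obs 3: x=2 → posterior Gamma(16, 17/2)
obs 4: x=6 → posterior Gamma(22, 19/2)
obs 5: x=1 → posterior Gamma(23, 21/2)
obs 6: x=6 → posterior Gamma(29, 23/2)
obs 7: x=2 → posterior Gamma(31, 25/2)
obs 8: x=4 → posterior Gamma(35, 27/2)
obs 9: x=0 → posterior Gamma(35, 29/2)

alpha=35, beta=29/2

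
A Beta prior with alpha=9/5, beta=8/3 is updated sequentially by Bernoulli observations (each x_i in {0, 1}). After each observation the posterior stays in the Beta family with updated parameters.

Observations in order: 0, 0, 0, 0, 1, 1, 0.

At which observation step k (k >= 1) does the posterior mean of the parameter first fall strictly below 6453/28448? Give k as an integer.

k = 4

obs 1: x=0 → posterior Beta(9/5, 11/3)
obs 2: x=0 → posterior Beta(9/5, 14/3)
obs 3: x=0 → posterior Beta(9/5, 17/3)
obs 4: x=0 → posterior Beta(9/5, 20/3)
obs 5: x=1 → posterior Beta(14/5, 20/3)
obs 6: x=1 → posterior Beta(19/5, 20/3)
obs 7: x=0 → posterior Beta(19/5, 23/3)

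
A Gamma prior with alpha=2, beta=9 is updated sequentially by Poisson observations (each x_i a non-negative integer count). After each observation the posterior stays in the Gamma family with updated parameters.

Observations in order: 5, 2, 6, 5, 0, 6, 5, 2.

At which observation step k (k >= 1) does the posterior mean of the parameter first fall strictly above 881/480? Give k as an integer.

k = 7

obs 1: x=5 → posterior Gamma(7, 10)
obs 2: x=2 → posterior Gamma(9, 11)
obs 3: x=6 → posterior Gamma(15, 12)
obs 4: x=5 → posterior Gamma(20, 13)
obs 5: x=0 → posterior Gamma(20, 14)
obs 6: x=6 → posterior Gamma(26, 15)
obs 7: x=5 → posterior Gamma(31, 16)
obs 8: x=2 → posterior Gamma(33, 17)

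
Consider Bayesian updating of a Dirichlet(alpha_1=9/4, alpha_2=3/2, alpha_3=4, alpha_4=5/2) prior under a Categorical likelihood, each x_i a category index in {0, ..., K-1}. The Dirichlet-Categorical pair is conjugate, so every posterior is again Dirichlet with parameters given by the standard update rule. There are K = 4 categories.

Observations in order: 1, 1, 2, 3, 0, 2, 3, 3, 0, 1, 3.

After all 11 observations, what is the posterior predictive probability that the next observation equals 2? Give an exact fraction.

24/85

obs 1: x=1 → posterior Dirichlet(9/4, 5/2, 4, 5/2)
obs 2: x=1 → posterior Dirichlet(9/4, 7/2, 4, 5/2)
obs 3: x=2 → posterior Dirichlet(9/4, 7/2, 5, 5/2)
obs 4: x=3 → posterior Dirichlet(9/4, 7/2, 5, 7/2)
obs 5: x=0 → posterior Dirichlet(13/4, 7/2, 5, 7/2)
obs 6: x=2 → posterior Dirichlet(13/4, 7/2, 6, 7/2)
obs 7: x=3 → posterior Dirichlet(13/4, 7/2, 6, 9/2)
obs 8: x=3 → posterior Dirichlet(13/4, 7/2, 6, 11/2)
obs 9: x=0 → posterior Dirichlet(17/4, 7/2, 6, 11/2)
obs 10: x=1 → posterior Dirichlet(17/4, 9/2, 6, 11/2)
obs 11: x=3 → posterior Dirichlet(17/4, 9/2, 6, 13/2)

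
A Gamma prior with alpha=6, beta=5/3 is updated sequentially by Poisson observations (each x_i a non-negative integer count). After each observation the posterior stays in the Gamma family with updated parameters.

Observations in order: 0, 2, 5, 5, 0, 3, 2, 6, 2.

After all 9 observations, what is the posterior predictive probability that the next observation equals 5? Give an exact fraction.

514693743240140086172225729246819779395435537811636224/5512537496770743479758932167067541740834712982177734375

obs 1: x=0 → posterior Gamma(6, 8/3)
obs 2: x=2 → posterior Gamma(8, 11/3)
obs 3: x=5 → posterior Gamma(13, 14/3)
obs 4: x=5 → posterior Gamma(18, 17/3)
obs 5: x=0 → posterior Gamma(18, 20/3)
obs 6: x=3 → posterior Gamma(21, 23/3)
obs 7: x=2 → posterior Gamma(23, 26/3)
obs 8: x=6 → posterior Gamma(29, 29/3)
obs 9: x=2 → posterior Gamma(31, 32/3)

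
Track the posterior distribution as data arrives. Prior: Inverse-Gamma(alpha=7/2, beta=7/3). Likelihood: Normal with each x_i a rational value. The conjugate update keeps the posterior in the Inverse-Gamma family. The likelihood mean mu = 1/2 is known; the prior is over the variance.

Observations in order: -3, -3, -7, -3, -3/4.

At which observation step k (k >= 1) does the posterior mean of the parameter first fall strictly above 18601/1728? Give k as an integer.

k = 4

obs 1: x=-3 → posterior Inverse-Gamma(4, 203/24)
obs 2: x=-3 → posterior Inverse-Gamma(9/2, 175/12)
obs 3: x=-7 → posterior Inverse-Gamma(5, 1025/24)
obs 4: x=-3 → posterior Inverse-Gamma(11/2, 293/6)
obs 5: x=-3/4 → posterior Inverse-Gamma(6, 4763/96)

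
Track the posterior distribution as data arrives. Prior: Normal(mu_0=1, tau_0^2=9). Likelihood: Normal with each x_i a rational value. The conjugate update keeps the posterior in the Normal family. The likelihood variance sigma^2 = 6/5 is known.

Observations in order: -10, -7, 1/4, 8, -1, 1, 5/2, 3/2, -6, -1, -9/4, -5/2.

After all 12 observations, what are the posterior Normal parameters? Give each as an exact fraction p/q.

mu_0=-491/364, tau_0^2=9/91

obs 1: x=-10 → posterior Normal(-148/17, 18/17)
obs 2: x=-7 → posterior Normal(-253/32, 9/16)
obs 3: x=1/4 → posterior Normal(-997/188, 18/47)
obs 4: x=8 → posterior Normal(-517/248, 9/31)
obs 5: x=-1 → posterior Normal(-577/308, 18/77)
obs 6: x=1 → posterior Normal(-517/368, 9/46)
obs 7: x=5/2 → posterior Normal(-367/428, 18/107)
obs 8: x=3/2 → posterior Normal(-277/488, 9/61)
obs 9: x=-6 → posterior Normal(-637/548, 18/137)
obs 10: x=-1 → posterior Normal(-697/608, 9/76)
obs 11: x=-9/4 → posterior Normal(-208/167, 18/167)
obs 12: x=-5/2 → posterior Normal(-491/364, 9/91)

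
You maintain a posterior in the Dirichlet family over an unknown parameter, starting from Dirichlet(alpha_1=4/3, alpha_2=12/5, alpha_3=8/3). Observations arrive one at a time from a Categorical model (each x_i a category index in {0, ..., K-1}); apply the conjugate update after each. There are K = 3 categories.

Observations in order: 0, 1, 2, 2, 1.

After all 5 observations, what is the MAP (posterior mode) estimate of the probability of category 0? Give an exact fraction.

obs 1: x=0 → posterior Dirichlet(7/3, 12/5, 8/3)
obs 2: x=1 → posterior Dirichlet(7/3, 17/5, 8/3)
obs 3: x=2 → posterior Dirichlet(7/3, 17/5, 11/3)
obs 4: x=2 → posterior Dirichlet(7/3, 17/5, 14/3)
obs 5: x=1 → posterior Dirichlet(7/3, 22/5, 14/3)

10/63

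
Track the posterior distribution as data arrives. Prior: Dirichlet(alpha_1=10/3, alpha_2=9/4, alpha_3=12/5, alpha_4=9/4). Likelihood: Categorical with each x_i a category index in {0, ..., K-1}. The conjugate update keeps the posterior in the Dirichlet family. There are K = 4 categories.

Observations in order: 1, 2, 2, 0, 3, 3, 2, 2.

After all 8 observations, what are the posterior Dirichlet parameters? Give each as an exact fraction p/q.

obs 1: x=1 → posterior Dirichlet(10/3, 13/4, 12/5, 9/4)
obs 2: x=2 → posterior Dirichlet(10/3, 13/4, 17/5, 9/4)
obs 3: x=2 → posterior Dirichlet(10/3, 13/4, 22/5, 9/4)
obs 4: x=0 → posterior Dirichlet(13/3, 13/4, 22/5, 9/4)
obs 5: x=3 → posterior Dirichlet(13/3, 13/4, 22/5, 13/4)
obs 6: x=3 → posterior Dirichlet(13/3, 13/4, 22/5, 17/4)
obs 7: x=2 → posterior Dirichlet(13/3, 13/4, 27/5, 17/4)
obs 8: x=2 → posterior Dirichlet(13/3, 13/4, 32/5, 17/4)

alpha_1=13/3, alpha_2=13/4, alpha_3=32/5, alpha_4=17/4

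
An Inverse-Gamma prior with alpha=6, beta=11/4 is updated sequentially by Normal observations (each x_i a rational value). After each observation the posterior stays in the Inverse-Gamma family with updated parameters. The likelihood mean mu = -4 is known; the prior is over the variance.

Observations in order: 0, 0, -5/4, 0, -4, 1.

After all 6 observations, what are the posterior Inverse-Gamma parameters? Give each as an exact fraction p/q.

obs 1: x=0 → posterior Inverse-Gamma(13/2, 43/4)
obs 2: x=0 → posterior Inverse-Gamma(7, 75/4)
obs 3: x=-5/4 → posterior Inverse-Gamma(15/2, 721/32)
obs 4: x=0 → posterior Inverse-Gamma(8, 977/32)
obs 5: x=-4 → posterior Inverse-Gamma(17/2, 977/32)
obs 6: x=1 → posterior Inverse-Gamma(9, 1377/32)

alpha=9, beta=1377/32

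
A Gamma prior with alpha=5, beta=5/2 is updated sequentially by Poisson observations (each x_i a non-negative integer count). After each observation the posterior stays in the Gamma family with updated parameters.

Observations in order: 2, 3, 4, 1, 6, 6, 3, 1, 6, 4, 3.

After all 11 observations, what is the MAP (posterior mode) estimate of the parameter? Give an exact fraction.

86/27

obs 1: x=2 → posterior Gamma(7, 7/2)
obs 2: x=3 → posterior Gamma(10, 9/2)
obs 3: x=4 → posterior Gamma(14, 11/2)
obs 4: x=1 → posterior Gamma(15, 13/2)
obs 5: x=6 → posterior Gamma(21, 15/2)
obs 6: x=6 → posterior Gamma(27, 17/2)
obs 7: x=3 → posterior Gamma(30, 19/2)
obs 8: x=1 → posterior Gamma(31, 21/2)
obs 9: x=6 → posterior Gamma(37, 23/2)
obs 10: x=4 → posterior Gamma(41, 25/2)
obs 11: x=3 → posterior Gamma(44, 27/2)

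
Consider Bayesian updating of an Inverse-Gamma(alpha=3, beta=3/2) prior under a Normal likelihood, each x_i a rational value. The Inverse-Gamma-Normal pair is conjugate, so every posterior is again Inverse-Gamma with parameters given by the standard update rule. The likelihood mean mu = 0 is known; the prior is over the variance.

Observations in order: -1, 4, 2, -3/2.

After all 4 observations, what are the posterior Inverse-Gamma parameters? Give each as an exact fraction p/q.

alpha=5, beta=105/8

obs 1: x=-1 → posterior Inverse-Gamma(7/2, 2)
obs 2: x=4 → posterior Inverse-Gamma(4, 10)
obs 3: x=2 → posterior Inverse-Gamma(9/2, 12)
obs 4: x=-3/2 → posterior Inverse-Gamma(5, 105/8)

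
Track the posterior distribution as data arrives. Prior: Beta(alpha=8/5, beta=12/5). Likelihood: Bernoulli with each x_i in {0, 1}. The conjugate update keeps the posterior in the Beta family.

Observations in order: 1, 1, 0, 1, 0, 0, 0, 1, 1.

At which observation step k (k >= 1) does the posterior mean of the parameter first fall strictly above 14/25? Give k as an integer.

k = 2

obs 1: x=1 → posterior Beta(13/5, 12/5)
obs 2: x=1 → posterior Beta(18/5, 12/5)
obs 3: x=0 → posterior Beta(18/5, 17/5)
obs 4: x=1 → posterior Beta(23/5, 17/5)
obs 5: x=0 → posterior Beta(23/5, 22/5)
obs 6: x=0 → posterior Beta(23/5, 27/5)
obs 7: x=0 → posterior Beta(23/5, 32/5)
obs 8: x=1 → posterior Beta(28/5, 32/5)
obs 9: x=1 → posterior Beta(33/5, 32/5)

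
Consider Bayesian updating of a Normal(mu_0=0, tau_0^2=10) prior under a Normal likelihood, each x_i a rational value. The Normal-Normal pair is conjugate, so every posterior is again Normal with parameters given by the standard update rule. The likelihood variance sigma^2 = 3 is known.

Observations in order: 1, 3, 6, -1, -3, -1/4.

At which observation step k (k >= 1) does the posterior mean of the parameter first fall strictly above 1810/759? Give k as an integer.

k = 3

obs 1: x=1 → posterior Normal(10/13, 30/13)
obs 2: x=3 → posterior Normal(40/23, 30/23)
obs 3: x=6 → posterior Normal(100/33, 10/11)
obs 4: x=-1 → posterior Normal(90/43, 30/43)
obs 5: x=-3 → posterior Normal(60/53, 30/53)
obs 6: x=-1/4 → posterior Normal(115/126, 10/21)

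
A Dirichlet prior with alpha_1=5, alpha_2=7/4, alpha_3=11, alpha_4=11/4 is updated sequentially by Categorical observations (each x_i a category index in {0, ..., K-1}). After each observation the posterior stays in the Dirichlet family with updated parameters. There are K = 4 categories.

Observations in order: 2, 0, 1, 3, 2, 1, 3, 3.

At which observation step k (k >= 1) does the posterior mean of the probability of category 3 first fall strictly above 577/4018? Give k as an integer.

obs 1: x=2 → posterior Dirichlet(5, 7/4, 12, 11/4)
obs 2: x=0 → posterior Dirichlet(6, 7/4, 12, 11/4)
obs 3: x=1 → posterior Dirichlet(6, 11/4, 12, 11/4)
obs 4: x=3 → posterior Dirichlet(6, 11/4, 12, 15/4)
obs 5: x=2 → posterior Dirichlet(6, 11/4, 13, 15/4)
obs 6: x=1 → posterior Dirichlet(6, 15/4, 13, 15/4)
obs 7: x=3 → posterior Dirichlet(6, 15/4, 13, 19/4)
obs 8: x=3 → posterior Dirichlet(6, 15/4, 13, 23/4)

k = 4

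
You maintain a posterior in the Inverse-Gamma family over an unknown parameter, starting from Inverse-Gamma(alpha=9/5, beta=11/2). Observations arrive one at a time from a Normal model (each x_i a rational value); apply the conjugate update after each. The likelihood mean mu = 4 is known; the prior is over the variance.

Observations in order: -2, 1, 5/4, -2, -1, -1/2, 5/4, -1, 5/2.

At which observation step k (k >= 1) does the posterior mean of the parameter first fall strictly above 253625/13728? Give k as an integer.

obs 1: x=-2 → posterior Inverse-Gamma(23/10, 47/2)
obs 2: x=1 → posterior Inverse-Gamma(14/5, 28)
obs 3: x=5/4 → posterior Inverse-Gamma(33/10, 1017/32)
obs 4: x=-2 → posterior Inverse-Gamma(19/5, 1593/32)
obs 5: x=-1 → posterior Inverse-Gamma(43/10, 1993/32)
obs 6: x=-1/2 → posterior Inverse-Gamma(24/5, 2317/32)
obs 7: x=5/4 → posterior Inverse-Gamma(53/10, 1219/16)
obs 8: x=-1 → posterior Inverse-Gamma(29/5, 1419/16)
obs 9: x=5/2 → posterior Inverse-Gamma(63/10, 1437/16)

k = 5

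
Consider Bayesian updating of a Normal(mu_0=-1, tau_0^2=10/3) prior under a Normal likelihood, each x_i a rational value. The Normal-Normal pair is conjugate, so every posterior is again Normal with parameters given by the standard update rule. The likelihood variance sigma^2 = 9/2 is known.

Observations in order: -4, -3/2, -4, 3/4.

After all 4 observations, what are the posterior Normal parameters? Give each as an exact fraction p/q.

mu_0=-202/107, tau_0^2=90/107

obs 1: x=-4 → posterior Normal(-107/47, 90/47)
obs 2: x=-3/2 → posterior Normal(-137/67, 90/67)
obs 3: x=-4 → posterior Normal(-217/87, 30/29)
obs 4: x=3/4 → posterior Normal(-202/107, 90/107)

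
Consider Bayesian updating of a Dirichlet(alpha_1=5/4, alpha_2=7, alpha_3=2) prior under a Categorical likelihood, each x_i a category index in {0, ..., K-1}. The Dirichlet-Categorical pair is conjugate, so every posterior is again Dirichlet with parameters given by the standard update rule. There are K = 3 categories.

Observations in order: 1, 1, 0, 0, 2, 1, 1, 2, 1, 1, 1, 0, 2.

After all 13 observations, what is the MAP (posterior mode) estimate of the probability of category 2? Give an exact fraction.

16/81

obs 1: x=1 → posterior Dirichlet(5/4, 8, 2)
obs 2: x=1 → posterior Dirichlet(5/4, 9, 2)
obs 3: x=0 → posterior Dirichlet(9/4, 9, 2)
obs 4: x=0 → posterior Dirichlet(13/4, 9, 2)
obs 5: x=2 → posterior Dirichlet(13/4, 9, 3)
obs 6: x=1 → posterior Dirichlet(13/4, 10, 3)
obs 7: x=1 → posterior Dirichlet(13/4, 11, 3)
obs 8: x=2 → posterior Dirichlet(13/4, 11, 4)
obs 9: x=1 → posterior Dirichlet(13/4, 12, 4)
obs 10: x=1 → posterior Dirichlet(13/4, 13, 4)
obs 11: x=1 → posterior Dirichlet(13/4, 14, 4)
obs 12: x=0 → posterior Dirichlet(17/4, 14, 4)
obs 13: x=2 → posterior Dirichlet(17/4, 14, 5)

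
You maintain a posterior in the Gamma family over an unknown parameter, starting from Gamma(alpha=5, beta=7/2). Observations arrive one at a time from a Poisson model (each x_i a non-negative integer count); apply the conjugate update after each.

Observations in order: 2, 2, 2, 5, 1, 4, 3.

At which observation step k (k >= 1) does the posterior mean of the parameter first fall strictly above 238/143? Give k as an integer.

k = 3

obs 1: x=2 → posterior Gamma(7, 9/2)
obs 2: x=2 → posterior Gamma(9, 11/2)
obs 3: x=2 → posterior Gamma(11, 13/2)
obs 4: x=5 → posterior Gamma(16, 15/2)
obs 5: x=1 → posterior Gamma(17, 17/2)
obs 6: x=4 → posterior Gamma(21, 19/2)
obs 7: x=3 → posterior Gamma(24, 21/2)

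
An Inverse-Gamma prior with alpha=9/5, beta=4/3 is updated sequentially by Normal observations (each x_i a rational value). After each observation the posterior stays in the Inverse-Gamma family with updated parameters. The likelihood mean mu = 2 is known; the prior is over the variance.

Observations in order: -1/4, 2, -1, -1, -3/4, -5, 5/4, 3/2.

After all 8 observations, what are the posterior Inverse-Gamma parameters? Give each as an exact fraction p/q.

alpha=29/5, beta=3989/96

obs 1: x=-1/4 → posterior Inverse-Gamma(23/10, 371/96)
obs 2: x=2 → posterior Inverse-Gamma(14/5, 371/96)
obs 3: x=-1 → posterior Inverse-Gamma(33/10, 803/96)
obs 4: x=-1 → posterior Inverse-Gamma(19/5, 1235/96)
obs 5: x=-3/4 → posterior Inverse-Gamma(43/10, 799/48)
obs 6: x=-5 → posterior Inverse-Gamma(24/5, 1975/48)
obs 7: x=5/4 → posterior Inverse-Gamma(53/10, 3977/96)
obs 8: x=3/2 → posterior Inverse-Gamma(29/5, 3989/96)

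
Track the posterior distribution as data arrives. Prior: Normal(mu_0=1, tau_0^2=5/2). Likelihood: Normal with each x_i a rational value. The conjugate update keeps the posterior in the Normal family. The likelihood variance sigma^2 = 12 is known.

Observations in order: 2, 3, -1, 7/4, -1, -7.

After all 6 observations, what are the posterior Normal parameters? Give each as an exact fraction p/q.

mu_0=17/72, tau_0^2=10/9

obs 1: x=2 → posterior Normal(34/29, 60/29)
obs 2: x=3 → posterior Normal(49/34, 30/17)
obs 3: x=-1 → posterior Normal(44/39, 20/13)
obs 4: x=7/4 → posterior Normal(211/176, 15/11)
obs 5: x=-1 → posterior Normal(191/196, 60/49)
obs 6: x=-7 → posterior Normal(17/72, 10/9)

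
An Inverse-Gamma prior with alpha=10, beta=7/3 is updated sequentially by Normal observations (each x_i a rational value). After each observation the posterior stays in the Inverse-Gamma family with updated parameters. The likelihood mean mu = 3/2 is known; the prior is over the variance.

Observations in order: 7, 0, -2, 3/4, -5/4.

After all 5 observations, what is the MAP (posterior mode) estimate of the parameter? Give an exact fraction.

obs 1: x=7 → posterior Inverse-Gamma(21/2, 419/24)
obs 2: x=0 → posterior Inverse-Gamma(11, 223/12)
obs 3: x=-2 → posterior Inverse-Gamma(23/2, 593/24)
obs 4: x=3/4 → posterior Inverse-Gamma(12, 2399/96)
obs 5: x=-5/4 → posterior Inverse-Gamma(25/2, 1381/48)

1381/648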